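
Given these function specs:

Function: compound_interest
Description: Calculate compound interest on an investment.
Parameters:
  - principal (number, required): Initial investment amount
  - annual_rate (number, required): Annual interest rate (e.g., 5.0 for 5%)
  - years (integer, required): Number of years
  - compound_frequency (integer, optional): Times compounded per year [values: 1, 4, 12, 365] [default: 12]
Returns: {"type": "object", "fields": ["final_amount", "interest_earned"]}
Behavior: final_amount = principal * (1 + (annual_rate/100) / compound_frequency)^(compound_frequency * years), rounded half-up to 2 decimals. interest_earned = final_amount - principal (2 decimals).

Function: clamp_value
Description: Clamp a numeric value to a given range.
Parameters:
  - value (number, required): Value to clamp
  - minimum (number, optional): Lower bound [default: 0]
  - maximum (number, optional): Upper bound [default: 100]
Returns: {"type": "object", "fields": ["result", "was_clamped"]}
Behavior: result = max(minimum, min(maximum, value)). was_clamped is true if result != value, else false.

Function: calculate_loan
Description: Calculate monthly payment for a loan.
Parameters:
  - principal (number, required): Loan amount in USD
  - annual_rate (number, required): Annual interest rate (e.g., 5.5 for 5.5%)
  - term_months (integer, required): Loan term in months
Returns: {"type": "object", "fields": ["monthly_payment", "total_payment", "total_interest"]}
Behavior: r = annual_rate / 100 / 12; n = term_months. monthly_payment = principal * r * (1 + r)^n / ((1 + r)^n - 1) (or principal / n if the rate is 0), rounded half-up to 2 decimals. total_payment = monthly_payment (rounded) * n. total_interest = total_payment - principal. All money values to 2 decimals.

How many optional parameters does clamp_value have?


Parameters of clamp_value: value (required), minimum (optional), maximum (optional)
Optional count:
2


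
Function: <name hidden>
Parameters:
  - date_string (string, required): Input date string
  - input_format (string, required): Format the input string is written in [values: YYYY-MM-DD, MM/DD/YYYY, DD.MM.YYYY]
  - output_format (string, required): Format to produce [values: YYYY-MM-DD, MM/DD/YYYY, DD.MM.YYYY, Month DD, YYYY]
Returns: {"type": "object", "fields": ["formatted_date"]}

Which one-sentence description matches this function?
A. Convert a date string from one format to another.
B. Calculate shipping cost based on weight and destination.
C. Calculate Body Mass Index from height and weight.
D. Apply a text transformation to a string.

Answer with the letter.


Parameters date_string, input_format, output_format and return ["formatted_date"] fit: Convert a date string from one format to another.
A


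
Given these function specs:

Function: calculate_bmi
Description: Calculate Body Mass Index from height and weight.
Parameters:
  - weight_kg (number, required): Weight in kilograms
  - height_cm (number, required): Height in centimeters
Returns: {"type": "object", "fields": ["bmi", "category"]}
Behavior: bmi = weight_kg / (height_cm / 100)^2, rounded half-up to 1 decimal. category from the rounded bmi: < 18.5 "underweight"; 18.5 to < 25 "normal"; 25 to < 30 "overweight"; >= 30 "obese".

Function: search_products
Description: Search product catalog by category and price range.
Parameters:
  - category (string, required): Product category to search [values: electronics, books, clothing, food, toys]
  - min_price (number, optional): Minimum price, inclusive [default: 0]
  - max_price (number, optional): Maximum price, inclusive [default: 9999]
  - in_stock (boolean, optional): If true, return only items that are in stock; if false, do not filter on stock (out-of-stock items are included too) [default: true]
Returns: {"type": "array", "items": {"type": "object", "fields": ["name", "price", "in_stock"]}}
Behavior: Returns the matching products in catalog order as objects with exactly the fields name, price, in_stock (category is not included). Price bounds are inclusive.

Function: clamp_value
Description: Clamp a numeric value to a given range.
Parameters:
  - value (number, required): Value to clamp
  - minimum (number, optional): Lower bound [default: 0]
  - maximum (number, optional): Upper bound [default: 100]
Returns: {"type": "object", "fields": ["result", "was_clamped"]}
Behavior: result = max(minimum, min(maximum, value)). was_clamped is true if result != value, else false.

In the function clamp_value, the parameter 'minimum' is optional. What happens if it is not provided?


The clamp_value spec declares:
  - minimum (number, optional): Lower bound [default: 0]
It defaults to 0


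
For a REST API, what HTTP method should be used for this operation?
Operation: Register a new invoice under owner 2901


GET = read, POST = create, PUT = update/replace, DELETE = remove
This operation is a create.
POST


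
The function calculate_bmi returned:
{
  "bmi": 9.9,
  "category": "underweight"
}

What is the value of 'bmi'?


9.9


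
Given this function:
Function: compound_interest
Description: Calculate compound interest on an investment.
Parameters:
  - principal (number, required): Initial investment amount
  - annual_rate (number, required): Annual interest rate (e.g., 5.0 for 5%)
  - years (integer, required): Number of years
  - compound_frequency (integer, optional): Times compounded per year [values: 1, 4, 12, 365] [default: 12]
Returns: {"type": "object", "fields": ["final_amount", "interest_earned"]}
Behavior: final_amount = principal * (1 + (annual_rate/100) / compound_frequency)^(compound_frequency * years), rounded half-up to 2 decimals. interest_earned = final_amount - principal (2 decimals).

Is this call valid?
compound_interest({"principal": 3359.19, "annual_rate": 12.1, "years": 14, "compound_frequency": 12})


Checking all required parameters present and types match... All valid.
Valid


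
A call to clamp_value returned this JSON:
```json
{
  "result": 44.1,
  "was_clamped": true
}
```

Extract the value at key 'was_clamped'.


true


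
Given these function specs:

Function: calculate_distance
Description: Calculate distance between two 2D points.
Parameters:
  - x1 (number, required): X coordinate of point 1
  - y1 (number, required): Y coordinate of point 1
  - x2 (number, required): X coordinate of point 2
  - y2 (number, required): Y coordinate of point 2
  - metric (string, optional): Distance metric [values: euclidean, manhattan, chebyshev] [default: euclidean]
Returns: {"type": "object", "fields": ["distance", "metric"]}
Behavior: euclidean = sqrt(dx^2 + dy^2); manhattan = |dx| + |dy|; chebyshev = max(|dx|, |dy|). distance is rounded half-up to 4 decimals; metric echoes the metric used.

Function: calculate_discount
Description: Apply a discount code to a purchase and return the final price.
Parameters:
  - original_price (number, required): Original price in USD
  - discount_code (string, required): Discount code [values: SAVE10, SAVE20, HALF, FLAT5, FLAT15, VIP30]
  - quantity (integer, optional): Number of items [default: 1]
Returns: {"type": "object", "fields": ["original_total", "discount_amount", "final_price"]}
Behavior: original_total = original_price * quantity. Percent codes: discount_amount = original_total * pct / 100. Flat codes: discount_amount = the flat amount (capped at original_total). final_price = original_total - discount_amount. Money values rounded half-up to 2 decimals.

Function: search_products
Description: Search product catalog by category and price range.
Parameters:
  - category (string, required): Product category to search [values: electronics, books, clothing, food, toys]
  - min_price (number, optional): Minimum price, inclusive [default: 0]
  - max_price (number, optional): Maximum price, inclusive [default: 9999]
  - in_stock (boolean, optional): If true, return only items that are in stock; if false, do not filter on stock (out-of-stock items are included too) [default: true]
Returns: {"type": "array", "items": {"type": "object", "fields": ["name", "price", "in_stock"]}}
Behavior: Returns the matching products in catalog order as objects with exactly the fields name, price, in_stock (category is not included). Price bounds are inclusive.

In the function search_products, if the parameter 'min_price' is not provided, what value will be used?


The search_products spec declares:
  - min_price (number, optional): Minimum price, inclusive [default: 0]
Default:
0


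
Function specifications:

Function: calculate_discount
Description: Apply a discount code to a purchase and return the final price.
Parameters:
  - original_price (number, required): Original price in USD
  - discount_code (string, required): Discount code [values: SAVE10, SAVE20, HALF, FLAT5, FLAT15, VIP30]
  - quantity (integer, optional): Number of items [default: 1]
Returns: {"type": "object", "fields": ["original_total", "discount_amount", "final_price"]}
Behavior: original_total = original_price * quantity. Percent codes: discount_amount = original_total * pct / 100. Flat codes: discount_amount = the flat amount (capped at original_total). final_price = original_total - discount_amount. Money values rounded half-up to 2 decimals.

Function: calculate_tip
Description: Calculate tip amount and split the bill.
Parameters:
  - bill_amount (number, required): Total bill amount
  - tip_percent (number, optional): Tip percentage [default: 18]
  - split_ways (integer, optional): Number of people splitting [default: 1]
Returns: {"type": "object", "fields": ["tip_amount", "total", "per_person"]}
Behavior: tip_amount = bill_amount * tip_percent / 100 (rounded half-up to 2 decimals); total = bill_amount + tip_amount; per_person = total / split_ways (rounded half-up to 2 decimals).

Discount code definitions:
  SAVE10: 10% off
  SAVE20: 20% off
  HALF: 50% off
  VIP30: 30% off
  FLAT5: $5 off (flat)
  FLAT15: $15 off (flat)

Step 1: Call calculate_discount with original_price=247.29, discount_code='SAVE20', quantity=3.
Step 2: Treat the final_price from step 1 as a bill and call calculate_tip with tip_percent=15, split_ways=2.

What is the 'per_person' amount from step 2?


Step 1: calculate_discount(original_price=247.29, discount_code=SAVE20, quantity=3)
  original_total = 247.29 * 3 = 741.87
  SAVE20 = 20% off: discount_amount = 741.87 * 20/100 = 148.374 -> 148.37
  final_price = 741.87 - 148.37 = 593.50
  -> final_price = 593.50
Step 2: calculate_tip(bill_amount=593.5, tip_percent=15, split_ways=2)
  tip_amount = 593.5 * 15/100 = 89.025 -> 89.03
  total = 593.5 + 89.03 = 682.53
  per_person = 682.53 / 2 = 341.265 -> 341.27
  -> per_person = 341.27
$341.27


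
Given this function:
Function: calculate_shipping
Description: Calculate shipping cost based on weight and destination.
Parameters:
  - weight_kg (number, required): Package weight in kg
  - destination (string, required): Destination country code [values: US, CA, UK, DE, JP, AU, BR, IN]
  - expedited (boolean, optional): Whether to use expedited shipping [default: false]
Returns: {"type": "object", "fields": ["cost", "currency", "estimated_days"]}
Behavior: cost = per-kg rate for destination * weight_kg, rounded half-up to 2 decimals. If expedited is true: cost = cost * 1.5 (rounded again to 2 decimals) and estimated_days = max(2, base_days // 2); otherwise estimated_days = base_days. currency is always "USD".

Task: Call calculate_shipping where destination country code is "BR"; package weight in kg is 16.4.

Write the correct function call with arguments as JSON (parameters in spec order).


Mapping each described value to its parameter name:
  'Destination country code' -> destination = "BR"
  'Package weight in kg' -> weight_kg = 16.4
calculate_shipping({"weight_kg": 16.4, "destination": "BR"})


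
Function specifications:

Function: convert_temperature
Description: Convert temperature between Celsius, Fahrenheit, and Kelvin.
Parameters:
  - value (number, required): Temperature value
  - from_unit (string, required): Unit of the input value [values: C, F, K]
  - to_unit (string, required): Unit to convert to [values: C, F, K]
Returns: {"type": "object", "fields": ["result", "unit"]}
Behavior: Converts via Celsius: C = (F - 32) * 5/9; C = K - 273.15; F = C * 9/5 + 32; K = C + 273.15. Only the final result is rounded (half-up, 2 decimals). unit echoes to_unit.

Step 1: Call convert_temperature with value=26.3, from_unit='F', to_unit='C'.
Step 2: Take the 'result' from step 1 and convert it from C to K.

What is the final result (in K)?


Step 1: convert_temperature(value=26.3, from_unit=F, to_unit=C)
  To C: (26.3 - 32) * 5/9 = -3.166667
  Target is C: -3.166667
  Round to 2 decimals: -3.17
  -> result = -3.17 C
Step 2: convert_temperature(value=-3.17, from_unit=C, to_unit=K)
  Input already in C: -3.17
  To K: -3.17 + 273.15 = 269.98
  Round to 2 decimals: 269.98
  -> result = 269.98 K
269.98 K


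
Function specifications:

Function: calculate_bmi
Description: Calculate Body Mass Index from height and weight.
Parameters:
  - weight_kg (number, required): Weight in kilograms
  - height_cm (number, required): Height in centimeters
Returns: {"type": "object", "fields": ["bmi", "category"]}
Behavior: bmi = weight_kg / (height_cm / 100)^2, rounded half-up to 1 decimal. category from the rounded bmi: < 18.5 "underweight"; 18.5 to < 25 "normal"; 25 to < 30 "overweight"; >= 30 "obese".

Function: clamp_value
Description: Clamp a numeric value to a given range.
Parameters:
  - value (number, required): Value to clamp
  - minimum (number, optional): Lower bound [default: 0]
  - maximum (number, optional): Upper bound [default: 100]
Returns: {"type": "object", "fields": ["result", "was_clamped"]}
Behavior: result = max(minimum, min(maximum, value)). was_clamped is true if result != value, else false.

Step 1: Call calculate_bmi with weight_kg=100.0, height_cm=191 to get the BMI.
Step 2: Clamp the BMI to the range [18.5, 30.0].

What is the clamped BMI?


Step 1: calculate_bmi(weight_kg=100.0, height_cm=191)
  height_m = 191 / 100 = 1.91
  bmi = 100.0 / 1.91^2 = 100.0 / 3.6481 = 27.411529 -> 27.4
  25 <= 27.4 < 30 -> overweight
  -> bmi = 27.4
Step 2: clamp_value(value=27.4, minimum=18.5, maximum=30.0)
  result = max(18.5, min(30.0, 27.4)) = max(18.5, 27.4) = 27.4
  was_clamped = (27.4 != 27.4) = false
  -> result = 27.4
27.4


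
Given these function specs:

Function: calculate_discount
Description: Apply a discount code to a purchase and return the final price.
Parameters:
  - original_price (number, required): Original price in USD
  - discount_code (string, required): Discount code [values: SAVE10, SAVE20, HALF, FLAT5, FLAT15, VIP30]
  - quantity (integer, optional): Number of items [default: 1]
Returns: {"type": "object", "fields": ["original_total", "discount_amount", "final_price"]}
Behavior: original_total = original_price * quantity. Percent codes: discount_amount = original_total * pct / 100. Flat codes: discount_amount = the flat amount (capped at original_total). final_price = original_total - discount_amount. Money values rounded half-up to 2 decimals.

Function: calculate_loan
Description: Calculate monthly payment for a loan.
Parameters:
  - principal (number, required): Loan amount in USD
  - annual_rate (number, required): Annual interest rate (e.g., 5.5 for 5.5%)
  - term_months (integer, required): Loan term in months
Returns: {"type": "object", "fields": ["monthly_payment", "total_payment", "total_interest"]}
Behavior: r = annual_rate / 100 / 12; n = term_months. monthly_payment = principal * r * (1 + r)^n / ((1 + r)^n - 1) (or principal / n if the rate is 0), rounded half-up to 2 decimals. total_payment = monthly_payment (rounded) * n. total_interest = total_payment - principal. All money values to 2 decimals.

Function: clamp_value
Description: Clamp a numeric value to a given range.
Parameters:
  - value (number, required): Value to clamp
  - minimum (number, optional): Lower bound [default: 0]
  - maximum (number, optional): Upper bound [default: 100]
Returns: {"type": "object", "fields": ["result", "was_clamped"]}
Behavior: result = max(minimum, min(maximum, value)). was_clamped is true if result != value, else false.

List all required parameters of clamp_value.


Parameters of clamp_value and their required/optional flag:
  value: required
  minimum: optional
  maximum: optional
value


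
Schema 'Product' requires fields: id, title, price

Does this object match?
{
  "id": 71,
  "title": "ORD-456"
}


Checking required fields...
Missing: price
Invalid - missing required field 'price'


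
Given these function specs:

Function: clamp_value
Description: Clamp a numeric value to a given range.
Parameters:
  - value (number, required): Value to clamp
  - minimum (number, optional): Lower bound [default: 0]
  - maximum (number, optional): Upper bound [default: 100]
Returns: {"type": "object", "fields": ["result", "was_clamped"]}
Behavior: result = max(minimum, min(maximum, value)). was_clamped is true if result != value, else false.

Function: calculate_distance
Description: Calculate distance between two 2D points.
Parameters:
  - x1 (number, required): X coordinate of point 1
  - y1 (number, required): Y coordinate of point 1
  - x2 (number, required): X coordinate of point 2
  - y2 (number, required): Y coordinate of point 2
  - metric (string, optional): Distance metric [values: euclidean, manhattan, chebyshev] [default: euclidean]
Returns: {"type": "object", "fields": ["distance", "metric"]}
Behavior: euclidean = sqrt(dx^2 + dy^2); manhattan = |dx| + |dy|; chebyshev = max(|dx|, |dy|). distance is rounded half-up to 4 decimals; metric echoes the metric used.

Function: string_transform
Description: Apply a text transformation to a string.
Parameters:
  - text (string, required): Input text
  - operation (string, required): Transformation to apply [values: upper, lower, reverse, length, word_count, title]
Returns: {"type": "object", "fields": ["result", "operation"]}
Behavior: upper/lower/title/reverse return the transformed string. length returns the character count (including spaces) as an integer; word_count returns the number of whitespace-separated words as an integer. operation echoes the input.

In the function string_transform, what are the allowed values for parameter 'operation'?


The string_transform spec declares:
  - operation (string, required): Transformation to apply [values: upper, lower, reverse, length, word_count, title]
Allowed values:
upper, lower, reverse, length, word_count, title


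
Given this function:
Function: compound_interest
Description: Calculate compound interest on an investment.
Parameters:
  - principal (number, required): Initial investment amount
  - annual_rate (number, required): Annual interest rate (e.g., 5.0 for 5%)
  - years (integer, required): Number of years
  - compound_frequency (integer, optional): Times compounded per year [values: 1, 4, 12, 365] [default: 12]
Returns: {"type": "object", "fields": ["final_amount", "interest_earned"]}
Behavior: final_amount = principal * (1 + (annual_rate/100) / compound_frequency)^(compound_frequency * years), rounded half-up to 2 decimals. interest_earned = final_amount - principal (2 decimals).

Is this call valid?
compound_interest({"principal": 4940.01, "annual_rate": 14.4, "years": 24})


Checking all required parameters present and types match... All valid.
Valid


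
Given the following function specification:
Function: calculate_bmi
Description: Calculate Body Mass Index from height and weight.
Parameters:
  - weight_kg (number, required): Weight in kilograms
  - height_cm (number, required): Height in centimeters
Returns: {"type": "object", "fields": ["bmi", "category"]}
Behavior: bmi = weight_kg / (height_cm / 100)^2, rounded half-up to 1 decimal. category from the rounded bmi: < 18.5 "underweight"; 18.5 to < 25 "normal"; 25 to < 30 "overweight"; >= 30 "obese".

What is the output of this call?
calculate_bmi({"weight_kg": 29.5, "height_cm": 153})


height_m = 153 / 100 = 1.53
bmi = 29.5 / 1.53^2 = 29.5 / 2.3409 = 12.601991 -> 12.6
12.6 < 18.5 -> underweight
Output:
{"bmi": 12.6, "category": "underweight"}


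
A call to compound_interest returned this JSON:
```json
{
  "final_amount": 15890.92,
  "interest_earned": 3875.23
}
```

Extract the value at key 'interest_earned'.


3875.23


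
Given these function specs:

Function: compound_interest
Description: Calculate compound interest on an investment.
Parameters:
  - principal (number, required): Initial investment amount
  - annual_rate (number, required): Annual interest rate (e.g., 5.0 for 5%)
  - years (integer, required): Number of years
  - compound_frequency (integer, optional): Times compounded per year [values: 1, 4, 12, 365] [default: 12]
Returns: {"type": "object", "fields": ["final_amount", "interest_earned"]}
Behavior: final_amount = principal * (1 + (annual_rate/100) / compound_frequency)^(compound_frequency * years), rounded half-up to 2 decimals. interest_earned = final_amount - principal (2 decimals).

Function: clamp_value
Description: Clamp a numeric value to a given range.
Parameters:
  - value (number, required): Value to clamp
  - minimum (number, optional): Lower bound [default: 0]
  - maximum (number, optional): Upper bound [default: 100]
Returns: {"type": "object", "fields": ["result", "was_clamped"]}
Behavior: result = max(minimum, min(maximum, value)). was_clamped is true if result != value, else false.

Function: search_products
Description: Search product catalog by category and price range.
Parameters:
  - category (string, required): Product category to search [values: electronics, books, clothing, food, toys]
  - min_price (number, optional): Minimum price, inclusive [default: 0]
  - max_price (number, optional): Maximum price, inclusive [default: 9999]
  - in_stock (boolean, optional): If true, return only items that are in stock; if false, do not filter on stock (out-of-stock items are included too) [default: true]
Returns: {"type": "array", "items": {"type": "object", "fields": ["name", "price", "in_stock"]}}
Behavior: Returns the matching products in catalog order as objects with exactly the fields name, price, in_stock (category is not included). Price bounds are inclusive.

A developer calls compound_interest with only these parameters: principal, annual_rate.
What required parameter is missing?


Required parameters: principal, annual_rate, years
Provided: principal, annual_rate
Missing: years
years


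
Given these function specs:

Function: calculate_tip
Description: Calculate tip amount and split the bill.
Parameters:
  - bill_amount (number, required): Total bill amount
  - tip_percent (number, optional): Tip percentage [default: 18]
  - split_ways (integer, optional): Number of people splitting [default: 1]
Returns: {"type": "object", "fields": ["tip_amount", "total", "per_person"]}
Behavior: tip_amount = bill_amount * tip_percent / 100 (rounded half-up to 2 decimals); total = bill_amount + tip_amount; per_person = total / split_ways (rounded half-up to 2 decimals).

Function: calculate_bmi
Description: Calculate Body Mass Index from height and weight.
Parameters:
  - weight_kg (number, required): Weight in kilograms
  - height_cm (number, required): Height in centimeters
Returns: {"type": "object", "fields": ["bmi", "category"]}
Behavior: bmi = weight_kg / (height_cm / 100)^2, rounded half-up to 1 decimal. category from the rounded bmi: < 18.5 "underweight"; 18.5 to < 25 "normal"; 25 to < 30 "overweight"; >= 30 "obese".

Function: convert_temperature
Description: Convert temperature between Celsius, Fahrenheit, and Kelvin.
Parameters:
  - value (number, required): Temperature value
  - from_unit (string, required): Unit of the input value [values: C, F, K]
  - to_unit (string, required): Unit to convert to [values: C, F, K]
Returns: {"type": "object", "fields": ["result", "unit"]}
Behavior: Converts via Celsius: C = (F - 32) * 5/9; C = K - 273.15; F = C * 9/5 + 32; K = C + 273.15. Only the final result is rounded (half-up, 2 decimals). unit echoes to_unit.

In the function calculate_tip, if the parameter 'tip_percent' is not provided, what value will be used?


The calculate_tip spec declares:
  - tip_percent (number, optional): Tip percentage [default: 18]
Default:
18


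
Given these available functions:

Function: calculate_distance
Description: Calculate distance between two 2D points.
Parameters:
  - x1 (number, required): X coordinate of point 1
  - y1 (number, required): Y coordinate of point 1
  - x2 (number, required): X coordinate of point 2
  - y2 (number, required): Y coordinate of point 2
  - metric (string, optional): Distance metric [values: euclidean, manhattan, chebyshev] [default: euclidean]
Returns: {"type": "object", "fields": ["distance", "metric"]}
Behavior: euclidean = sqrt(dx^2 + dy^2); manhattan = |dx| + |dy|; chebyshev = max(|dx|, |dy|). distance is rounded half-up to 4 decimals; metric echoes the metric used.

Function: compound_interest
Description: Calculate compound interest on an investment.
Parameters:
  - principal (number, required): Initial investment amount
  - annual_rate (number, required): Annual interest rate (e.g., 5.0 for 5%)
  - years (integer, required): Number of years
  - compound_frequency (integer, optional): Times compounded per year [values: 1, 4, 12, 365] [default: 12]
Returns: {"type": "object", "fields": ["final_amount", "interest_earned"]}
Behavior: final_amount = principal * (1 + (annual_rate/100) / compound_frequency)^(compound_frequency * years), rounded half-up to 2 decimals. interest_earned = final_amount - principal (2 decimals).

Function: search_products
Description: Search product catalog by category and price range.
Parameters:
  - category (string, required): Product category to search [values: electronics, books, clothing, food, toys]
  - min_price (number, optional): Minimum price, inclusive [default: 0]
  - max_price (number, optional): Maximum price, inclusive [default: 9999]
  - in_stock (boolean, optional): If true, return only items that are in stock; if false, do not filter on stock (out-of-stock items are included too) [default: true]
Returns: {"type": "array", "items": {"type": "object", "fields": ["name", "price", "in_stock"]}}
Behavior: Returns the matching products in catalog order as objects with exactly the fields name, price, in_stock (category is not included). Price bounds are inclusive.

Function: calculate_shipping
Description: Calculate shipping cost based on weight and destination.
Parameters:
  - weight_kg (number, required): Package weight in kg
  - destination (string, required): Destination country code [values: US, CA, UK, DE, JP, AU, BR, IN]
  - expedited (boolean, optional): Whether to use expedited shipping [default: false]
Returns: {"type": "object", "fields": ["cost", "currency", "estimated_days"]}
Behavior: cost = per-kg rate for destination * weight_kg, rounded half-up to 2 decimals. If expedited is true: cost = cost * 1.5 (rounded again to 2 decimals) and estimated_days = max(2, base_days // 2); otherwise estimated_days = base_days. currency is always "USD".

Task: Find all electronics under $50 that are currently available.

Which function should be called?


The task needs a function whose description is: Search product catalog by category and price range.
search_products


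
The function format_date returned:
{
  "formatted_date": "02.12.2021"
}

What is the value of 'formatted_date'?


02.12.2021


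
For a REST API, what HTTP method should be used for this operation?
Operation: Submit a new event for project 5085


GET = read, POST = create, PUT = update/replace, DELETE = remove
This operation is a create.
POST


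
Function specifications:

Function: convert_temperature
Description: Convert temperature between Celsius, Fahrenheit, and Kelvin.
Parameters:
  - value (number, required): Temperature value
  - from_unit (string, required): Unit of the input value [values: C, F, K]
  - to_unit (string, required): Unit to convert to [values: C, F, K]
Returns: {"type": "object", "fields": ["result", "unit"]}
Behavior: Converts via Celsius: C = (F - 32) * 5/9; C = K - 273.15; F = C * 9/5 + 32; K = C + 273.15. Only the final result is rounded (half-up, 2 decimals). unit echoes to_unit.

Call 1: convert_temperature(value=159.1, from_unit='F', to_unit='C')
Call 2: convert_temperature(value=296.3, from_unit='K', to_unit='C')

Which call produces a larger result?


Call 1:
  To C: (159.1 - 32) * 5/9 = 70.611111
  Target is C: 70.611111
  Round to 2 decimals: 70.61
  -> 70.61 C
Call 2:
  To C: 296.3 - 273.15 = 23.15
  Target is C: 23.15
  Round to 2 decimals: 23.15
  -> 23.15 C
Call 1 (70.61 C)


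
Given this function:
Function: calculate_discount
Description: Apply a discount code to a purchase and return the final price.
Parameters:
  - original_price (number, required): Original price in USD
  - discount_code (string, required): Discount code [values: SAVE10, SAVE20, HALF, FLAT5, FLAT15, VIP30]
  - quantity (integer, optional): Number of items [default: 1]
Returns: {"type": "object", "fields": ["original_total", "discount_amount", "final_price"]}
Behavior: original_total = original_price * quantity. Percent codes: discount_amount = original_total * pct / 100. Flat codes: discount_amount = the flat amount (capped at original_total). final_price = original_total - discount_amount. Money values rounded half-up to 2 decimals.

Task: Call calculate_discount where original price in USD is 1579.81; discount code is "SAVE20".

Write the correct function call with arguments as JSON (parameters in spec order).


Mapping each described value to its parameter name:
  'Original price in USD' -> original_price = 1579.81
  'Discount code' -> discount_code = "SAVE20"
calculate_discount({"original_price": 1579.81, "discount_code": "SAVE20"})


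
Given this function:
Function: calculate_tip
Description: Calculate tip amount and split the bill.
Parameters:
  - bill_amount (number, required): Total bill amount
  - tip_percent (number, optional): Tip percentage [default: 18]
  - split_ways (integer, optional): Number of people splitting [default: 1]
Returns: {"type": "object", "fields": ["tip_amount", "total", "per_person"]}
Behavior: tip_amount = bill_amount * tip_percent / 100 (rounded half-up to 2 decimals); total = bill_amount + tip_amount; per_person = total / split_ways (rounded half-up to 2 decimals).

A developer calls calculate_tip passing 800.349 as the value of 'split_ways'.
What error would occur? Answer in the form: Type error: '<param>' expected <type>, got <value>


Spec: 'split_ways' is declared as integer; 800.349 is a non-integer number.
Type error: 'split_ways' expected integer, got 800.349


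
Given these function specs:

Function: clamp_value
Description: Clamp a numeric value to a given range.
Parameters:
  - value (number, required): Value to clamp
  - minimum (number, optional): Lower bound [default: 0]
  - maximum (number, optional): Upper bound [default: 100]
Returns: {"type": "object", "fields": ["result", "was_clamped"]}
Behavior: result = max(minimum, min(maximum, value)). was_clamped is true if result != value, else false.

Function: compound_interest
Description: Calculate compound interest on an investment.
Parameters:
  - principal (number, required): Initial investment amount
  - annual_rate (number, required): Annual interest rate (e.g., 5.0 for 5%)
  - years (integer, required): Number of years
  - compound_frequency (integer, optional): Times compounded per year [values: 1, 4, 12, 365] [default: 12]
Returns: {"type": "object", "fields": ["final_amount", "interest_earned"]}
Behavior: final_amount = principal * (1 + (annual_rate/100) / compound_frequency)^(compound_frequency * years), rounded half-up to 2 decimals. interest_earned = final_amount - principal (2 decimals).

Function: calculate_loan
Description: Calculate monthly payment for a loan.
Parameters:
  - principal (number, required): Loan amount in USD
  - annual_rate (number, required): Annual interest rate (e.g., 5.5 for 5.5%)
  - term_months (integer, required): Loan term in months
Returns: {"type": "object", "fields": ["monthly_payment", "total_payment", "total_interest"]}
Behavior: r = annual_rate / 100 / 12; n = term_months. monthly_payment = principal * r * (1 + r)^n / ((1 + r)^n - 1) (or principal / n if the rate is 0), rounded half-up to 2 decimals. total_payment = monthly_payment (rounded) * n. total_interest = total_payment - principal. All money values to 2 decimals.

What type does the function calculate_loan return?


The calculate_loan spec declares Returns: {"type": "object", "fields": ["monthly_payment", "total_payment", "total_interest"]}
Type:
object


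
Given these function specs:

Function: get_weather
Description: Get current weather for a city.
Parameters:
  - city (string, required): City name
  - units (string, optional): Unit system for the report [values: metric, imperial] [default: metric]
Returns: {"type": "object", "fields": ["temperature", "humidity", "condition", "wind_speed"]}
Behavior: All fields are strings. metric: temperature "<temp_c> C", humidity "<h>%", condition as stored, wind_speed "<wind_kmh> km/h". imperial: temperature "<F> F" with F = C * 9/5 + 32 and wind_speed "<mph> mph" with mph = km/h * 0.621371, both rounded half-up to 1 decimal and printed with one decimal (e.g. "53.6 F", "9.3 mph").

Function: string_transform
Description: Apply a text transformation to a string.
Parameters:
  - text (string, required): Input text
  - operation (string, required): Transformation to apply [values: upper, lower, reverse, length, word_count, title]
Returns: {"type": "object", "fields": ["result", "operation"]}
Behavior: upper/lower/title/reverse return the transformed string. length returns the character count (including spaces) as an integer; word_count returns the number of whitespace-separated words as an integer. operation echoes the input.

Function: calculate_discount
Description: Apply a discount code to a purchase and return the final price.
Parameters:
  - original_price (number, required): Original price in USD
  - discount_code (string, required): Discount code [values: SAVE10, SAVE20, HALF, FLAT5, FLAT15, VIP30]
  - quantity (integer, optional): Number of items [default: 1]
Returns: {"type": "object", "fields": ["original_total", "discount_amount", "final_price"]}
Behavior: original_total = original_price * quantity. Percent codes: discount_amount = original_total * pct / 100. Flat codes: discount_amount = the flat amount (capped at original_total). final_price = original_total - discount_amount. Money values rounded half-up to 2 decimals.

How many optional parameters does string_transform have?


Parameters of string_transform: text (required), operation (required)
Optional count:
0


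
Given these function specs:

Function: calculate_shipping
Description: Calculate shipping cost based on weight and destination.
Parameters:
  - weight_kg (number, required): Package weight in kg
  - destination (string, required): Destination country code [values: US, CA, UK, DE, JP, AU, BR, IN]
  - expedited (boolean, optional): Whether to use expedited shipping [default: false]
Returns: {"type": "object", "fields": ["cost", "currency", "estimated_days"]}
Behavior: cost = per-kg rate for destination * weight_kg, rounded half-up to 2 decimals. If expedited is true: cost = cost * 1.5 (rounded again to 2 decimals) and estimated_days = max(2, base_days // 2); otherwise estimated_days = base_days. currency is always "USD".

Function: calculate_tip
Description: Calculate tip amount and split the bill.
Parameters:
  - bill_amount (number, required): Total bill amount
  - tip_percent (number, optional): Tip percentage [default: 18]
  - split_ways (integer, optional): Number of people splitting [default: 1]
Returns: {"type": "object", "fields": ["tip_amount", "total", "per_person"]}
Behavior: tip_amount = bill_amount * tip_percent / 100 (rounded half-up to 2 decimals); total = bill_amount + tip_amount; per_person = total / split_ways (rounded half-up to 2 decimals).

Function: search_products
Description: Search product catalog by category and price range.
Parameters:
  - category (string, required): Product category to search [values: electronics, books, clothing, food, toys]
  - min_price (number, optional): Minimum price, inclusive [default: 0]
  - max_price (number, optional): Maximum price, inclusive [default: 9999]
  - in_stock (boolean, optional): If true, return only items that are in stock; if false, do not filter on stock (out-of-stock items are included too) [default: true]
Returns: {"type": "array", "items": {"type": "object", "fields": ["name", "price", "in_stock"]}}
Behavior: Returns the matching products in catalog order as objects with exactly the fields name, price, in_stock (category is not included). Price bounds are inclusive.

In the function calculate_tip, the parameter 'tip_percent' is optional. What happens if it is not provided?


The calculate_tip spec declares:
  - tip_percent (number, optional): Tip percentage [default: 18]
It defaults to 18


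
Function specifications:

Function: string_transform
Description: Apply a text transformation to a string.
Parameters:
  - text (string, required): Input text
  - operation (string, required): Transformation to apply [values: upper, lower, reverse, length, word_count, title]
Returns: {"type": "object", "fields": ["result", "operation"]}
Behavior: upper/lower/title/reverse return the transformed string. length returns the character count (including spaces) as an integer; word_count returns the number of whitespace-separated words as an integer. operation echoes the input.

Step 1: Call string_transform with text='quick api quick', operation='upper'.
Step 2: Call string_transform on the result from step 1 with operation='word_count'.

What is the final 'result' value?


Step 1: string_transform(text='quick api quick', operation='upper')
  -> result = 'QUICK API QUICK'
Step 2: string_transform(text='QUICK API QUICK', operation='word_count')
  words: QUICK, API, QUICK -> 3
  -> result = 3
3


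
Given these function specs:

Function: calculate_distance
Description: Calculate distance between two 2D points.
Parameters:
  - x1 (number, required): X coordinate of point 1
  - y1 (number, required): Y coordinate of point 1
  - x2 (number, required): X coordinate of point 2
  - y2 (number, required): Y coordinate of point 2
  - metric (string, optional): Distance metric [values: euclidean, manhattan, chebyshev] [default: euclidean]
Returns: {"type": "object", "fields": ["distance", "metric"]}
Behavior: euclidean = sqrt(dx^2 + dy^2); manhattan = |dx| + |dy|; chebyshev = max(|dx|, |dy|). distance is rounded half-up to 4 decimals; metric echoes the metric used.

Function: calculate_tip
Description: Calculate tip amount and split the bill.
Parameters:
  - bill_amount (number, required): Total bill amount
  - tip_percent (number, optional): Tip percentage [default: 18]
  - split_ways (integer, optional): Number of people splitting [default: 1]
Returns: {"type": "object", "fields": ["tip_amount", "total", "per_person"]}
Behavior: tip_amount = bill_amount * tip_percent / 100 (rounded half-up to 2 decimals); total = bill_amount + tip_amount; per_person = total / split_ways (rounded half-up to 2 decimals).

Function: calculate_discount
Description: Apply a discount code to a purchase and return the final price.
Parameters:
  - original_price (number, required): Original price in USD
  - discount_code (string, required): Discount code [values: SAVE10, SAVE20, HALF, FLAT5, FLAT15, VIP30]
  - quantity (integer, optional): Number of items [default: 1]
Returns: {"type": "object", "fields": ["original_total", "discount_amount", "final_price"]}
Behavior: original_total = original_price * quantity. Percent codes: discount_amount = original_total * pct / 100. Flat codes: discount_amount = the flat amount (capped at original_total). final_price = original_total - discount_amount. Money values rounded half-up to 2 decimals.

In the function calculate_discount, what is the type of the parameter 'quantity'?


The calculate_discount spec declares:
  - quantity (integer, optional): Number of items [default: 1]
Type:
integer


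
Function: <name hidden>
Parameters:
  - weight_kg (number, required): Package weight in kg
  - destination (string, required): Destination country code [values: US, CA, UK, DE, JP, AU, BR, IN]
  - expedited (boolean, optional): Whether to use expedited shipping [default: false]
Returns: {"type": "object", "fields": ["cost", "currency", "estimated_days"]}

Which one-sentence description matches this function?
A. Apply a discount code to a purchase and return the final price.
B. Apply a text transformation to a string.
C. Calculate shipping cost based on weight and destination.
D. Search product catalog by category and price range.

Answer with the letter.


Parameters weight_kg, destination, expedited and return ["cost", "currency", "estimated_days"] fit: Calculate shipping cost based on weight and destination.
C
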